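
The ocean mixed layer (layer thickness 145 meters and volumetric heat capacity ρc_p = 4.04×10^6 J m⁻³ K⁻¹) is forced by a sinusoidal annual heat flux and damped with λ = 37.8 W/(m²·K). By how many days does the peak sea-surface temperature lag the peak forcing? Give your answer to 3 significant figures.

Areal heat capacity C = ρc_p × D = 4.04×10^6 × 145 = 5.86×10^8 J/(m^2 K).
ω = 2π / 3.15×10^7 s = 1.99×10^-7 s⁻¹.
Phase lag φ = arctan(Cω/λ) = arctan(117/37.8) = 1.26 rad.
Time lag = φ / ω = 1.26 / 1.99×10^-7 = 6.31×10^6 s = 73.1 days.

73.1 days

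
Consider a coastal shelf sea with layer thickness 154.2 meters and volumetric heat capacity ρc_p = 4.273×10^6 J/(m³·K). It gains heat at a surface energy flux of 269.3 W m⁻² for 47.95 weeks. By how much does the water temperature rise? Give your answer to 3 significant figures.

Areal heat capacity C = ρc_p × D = 4.273×10^6 × 154.2 = 6.59×10^8 J/(m²·K).
Net heat input Q = F Δt = 269.3 × (47.95 weeks × 6.048×10^5 s/week) = 7.81×10^9 J/m².
ΔT = Q / C = 7.81×10^9 / 6.59×10^8 = 11.9 K.

11.9 K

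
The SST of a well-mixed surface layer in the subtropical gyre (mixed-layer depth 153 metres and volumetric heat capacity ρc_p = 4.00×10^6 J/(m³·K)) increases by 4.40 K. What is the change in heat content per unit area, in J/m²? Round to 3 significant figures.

Areal heat capacity C = ρc_p × D = 4.00×10^6 × 153 = 6.12×10^8 J/(m²·K).
ΔQ = C ΔT = 6.12×10^8 × 4.40 = 2.69×10^9 J/m².

2.69×10^9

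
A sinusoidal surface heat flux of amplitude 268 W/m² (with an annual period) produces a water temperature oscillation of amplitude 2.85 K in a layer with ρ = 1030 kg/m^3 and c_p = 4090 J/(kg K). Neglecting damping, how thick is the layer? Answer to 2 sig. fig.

ω = 2π / 3.15×10^7 s = 1.99×10^-7 s⁻¹.
Required C = F₀ / (A ω) = 268 / (2.85 × 1.99×10^-7) = 4.72×10^8 J/(m²·K).
D = C / (ρ c_p) = 4.72×10^8 / (1030 × 4090) = 112 m.

110 m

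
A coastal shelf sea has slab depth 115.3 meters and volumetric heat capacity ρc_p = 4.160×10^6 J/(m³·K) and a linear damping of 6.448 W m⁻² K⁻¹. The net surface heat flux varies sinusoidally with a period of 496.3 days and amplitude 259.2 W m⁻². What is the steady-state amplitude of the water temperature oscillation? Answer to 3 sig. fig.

Areal heat capacity C = ρc_p × D = 4.160×10^6 × 115.3 = 4.80×10^8 J m⁻² K⁻¹.
Angular frequency ω = 2π / T = 2π / 4.29×10^7 s = 1.47×10^-7 s⁻¹.
√((Cω)² + λ²) = √((70.3)² + 6.448²) = 70.6 W/(m²·K).
Amplitude A = F₀ / √((Cω)²+λ²) = 259.2 / 70.6 = 3.67 K.

3.67 K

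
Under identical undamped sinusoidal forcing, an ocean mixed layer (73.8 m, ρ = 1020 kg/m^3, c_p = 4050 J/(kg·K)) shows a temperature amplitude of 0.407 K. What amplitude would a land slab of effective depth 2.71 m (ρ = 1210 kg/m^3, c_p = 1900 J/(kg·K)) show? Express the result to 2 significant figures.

C_ocean = 3.05×10^8 J/(m²·K); C_land = 6.23×10^6 J/(m²·K).
A ∝ 1/C ⇒ A_land = A_ocean × C_ocean/C_land = 0.407 × 48.9 = 19.9 K.

20 K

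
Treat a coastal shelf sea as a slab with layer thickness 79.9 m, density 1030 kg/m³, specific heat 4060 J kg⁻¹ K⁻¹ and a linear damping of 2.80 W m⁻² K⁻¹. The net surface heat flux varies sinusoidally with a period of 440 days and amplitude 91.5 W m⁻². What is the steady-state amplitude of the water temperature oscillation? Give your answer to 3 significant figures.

Areal heat capacity C = ρ c_p D = 1030 × 4060 × 79.9 = 3.34×10^8 J/(m^2 K).
Angular frequency ω = 2π / T = 2π / 3.80×10^7 s = 1.65×10^-7 s⁻¹.
√((Cω)² + λ²) = √((55.2)² + 2.80²) = 55.3 W/(m²·K).
Amplitude A = F₀ / √((Cω)²+λ²) = 91.5 / 55.3 = 1.65 K.

1.65 K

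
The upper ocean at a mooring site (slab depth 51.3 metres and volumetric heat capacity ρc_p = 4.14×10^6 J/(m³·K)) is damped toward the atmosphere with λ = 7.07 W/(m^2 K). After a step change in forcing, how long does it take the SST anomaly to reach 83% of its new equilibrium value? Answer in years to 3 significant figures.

Areal heat capacity C = ρc_p × D = 4.14×10^6 × 51.3 = 2.12×10^8 J/(m²·K).
τ = C / λ = 2.12×10^8 / 7.07 = 3.00×10^7 s.
Fraction reached: 1 − e^(−t/τ) = 0.83 ⇒ t = −τ ln(1 − 0.83) = τ × 1.77.
t = 5.32×10^7 s = 1.69 years.

1.69 years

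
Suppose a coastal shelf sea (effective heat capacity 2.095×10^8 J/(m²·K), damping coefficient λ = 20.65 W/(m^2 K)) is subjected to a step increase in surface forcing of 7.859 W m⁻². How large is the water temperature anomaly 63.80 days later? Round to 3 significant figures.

0.160 K

Areal heat capacity C = 2.095×10^8 J/(m²·K) (given).
τ = C / λ = 2.09×10^8 / 20.65 = 1.01×10^7 s.
Equilibrium anomaly ΔT_eq = F / λ = 7.859 / 20.65 = 0.381 K.
t = 63.80 days = 5.51×10^6 s, so t/τ = 0.543.
ΔT(t) = ΔT_eq (1 − e^(−t/τ)) = 0.381 × (1 − e^−0.543) = 0.160 K.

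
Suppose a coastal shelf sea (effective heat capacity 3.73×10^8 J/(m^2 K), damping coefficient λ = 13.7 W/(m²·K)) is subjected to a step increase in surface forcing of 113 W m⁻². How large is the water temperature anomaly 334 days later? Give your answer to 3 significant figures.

Areal heat capacity C = 3.73×10^8 J/(m^2 K) (given).
τ = C / λ = 3.73×10^8 / 13.7 = 2.72×10^7 s.
Equilibrium anomaly ΔT_eq = F / λ = 113 / 13.7 = 8.25 K.
t = 334 days = 2.89×10^7 s, so t/τ = 1.06.
ΔT(t) = ΔT_eq (1 − e^(−t/τ)) = 8.25 × (1 − e^−1.06) = 5.39 K.

5.39 K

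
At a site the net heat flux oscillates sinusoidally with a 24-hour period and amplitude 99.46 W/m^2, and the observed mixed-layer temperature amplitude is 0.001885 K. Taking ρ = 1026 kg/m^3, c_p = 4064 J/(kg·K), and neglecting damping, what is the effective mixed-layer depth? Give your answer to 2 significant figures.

ω = 2π / 86400 s = 7.27×10^-5 s⁻¹.
Required C = F₀ / (A ω) = 99.46 / (0.001885 × 7.27×10^-5) = 7.26×10^8 J/(m²·K).
D = C / (ρ c_p) = 7.26×10^8 / (1026 × 4064) = 174 m.

170 m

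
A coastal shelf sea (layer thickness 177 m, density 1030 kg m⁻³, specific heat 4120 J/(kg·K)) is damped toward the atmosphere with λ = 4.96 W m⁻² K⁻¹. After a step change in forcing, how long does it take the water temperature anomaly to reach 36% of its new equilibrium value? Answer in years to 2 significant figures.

Areal heat capacity C = ρ c_p D = 1030 × 4120 × 177 = 7.51×10^8 J/(m^2 K).
τ = C / λ = 7.51×10^8 / 4.96 = 1.51×10^8 s.
Fraction reached: 1 − e^(−t/τ) = 0.36 ⇒ t = −τ ln(1 − 0.36) = τ × 0.446.
t = 6.76×10^7 s = 2.14 years.

2.1 years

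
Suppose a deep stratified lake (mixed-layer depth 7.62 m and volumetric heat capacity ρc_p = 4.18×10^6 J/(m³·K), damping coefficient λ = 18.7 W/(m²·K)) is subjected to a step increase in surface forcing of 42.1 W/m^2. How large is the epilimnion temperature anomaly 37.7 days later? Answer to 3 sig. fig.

1.92 K

Areal heat capacity C = ρc_p × D = 4.18×10^6 × 7.62 = 3.19×10^7 J/(m^2 K).
τ = C / λ = 3.19×10^7 / 18.7 = 1.70×10^6 s.
Equilibrium anomaly ΔT_eq = F / λ = 42.1 / 18.7 = 2.25 K.
t = 37.7 days = 3.26×10^6 s, so t/τ = 1.91.
ΔT(t) = ΔT_eq (1 − e^(−t/τ)) = 2.25 × (1 − e^−1.91) = 1.92 K.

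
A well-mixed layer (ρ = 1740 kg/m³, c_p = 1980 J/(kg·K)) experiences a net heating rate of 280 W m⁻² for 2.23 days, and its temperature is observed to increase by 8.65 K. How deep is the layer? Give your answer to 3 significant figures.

Heat input Q = F Δt = 280 × 1.93×10^5 s = 5.39×10^7 J/m².
Required areal heat capacity C = Q / ΔT = 6.24×10^6 J/(m²·K).
Depth D = C / (ρ c_p) = 6.24×10^6 / (1740 × 1980) = 1.81 m.

1.81 m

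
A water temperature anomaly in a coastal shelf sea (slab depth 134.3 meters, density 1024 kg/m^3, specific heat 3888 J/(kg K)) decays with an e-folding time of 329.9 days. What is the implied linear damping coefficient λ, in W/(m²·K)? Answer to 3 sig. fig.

Areal heat capacity C = ρ c_p D = 1024 × 3888 × 134.3 = 5.35×10^8 J/(m²·K).
τ = 329.9 days = 2.85×10^7 s.
λ = C / τ = 5.35×10^8 / 2.85×10^7 = 18.8 W/(m²·K).

18.8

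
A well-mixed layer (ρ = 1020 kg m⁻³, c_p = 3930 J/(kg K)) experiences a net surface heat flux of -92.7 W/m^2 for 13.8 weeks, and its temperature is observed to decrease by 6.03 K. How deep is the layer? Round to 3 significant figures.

Heat input Q = F Δt = -92.7 × 8.35×10^6 s = -7.74×10^8 J/m².
Required areal heat capacity C = Q / ΔT = 1.28×10^8 J/(m²·K).
Depth D = C / (ρ c_p) = 1.28×10^8 / (1020 × 3930) = 32.0 m.

32.0 m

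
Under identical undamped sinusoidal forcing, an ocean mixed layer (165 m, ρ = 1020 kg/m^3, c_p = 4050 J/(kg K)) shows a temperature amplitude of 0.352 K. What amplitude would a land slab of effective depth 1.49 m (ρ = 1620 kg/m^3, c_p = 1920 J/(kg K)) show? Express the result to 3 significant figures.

51.8 K

C_ocean = 6.82×10^8 J/(m²·K); C_land = 4.63×10^6 J/(m²·K).
A ∝ 1/C ⇒ A_land = A_ocean × C_ocean/C_land = 0.352 × 147 = 51.8 K.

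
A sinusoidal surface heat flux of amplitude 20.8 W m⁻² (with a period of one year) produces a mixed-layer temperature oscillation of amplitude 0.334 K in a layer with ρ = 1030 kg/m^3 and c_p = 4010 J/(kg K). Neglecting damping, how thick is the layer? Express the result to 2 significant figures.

ω = 2π / 3.15×10^7 s = 1.99×10^-7 s⁻¹.
Required C = F₀ / (A ω) = 20.8 / (0.334 × 1.99×10^-7) = 3.13×10^8 J/(m²·K).
D = C / (ρ c_p) = 3.13×10^8 / (1030 × 4010) = 75.7 m.

76 m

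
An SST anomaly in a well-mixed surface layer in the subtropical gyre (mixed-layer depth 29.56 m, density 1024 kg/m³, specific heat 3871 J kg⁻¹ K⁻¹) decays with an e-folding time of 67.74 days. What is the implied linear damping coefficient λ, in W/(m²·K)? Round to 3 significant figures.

Areal heat capacity C = ρ c_p D = 1024 × 3871 × 29.56 = 1.17×10^8 J/(m²·K).
τ = 67.74 days = 5.85×10^6 s.
λ = C / τ = 1.17×10^8 / 5.85×10^6 = 20.0 W/(m²·K).

20.0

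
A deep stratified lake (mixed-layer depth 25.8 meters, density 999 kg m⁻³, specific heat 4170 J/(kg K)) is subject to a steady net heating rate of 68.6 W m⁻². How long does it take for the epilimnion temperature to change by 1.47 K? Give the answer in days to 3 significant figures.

Areal heat capacity C = ρ c_p D = 999 × 4170 × 25.8 = 1.07×10^8 J/(m²·K).
Time required: Δt = C ΔT / F = 1.07×10^8 × 1.47 / 68.6 = 2.30×10^6 s.
In days: 2.30×10^6 s / (86400 s/day) = 26.7 days.

26.7 days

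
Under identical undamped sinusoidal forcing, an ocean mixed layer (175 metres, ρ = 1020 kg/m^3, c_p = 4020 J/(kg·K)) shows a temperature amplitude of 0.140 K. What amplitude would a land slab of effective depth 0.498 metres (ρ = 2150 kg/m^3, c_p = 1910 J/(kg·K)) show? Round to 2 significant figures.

49 K

C_ocean = 7.18×10^8 J/(m²·K); C_land = 2.05×10^6 J/(m²·K).
A ∝ 1/C ⇒ A_land = A_ocean × C_ocean/C_land = 0.140 × 351 = 49.1 K.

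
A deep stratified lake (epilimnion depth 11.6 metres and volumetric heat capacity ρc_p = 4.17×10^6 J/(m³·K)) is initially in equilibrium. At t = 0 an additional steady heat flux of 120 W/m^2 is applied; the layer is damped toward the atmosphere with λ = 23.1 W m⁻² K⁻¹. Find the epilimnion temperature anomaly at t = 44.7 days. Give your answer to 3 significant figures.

4.37 K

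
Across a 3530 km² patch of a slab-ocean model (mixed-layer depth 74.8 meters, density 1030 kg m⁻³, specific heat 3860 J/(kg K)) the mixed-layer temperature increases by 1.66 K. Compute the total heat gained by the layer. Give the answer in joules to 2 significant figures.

Areal heat capacity C = ρ c_p D = 1030 × 3860 × 74.8 = 2.97×10^8 J/(m²·K).
Heat per unit area: q = C ΔT = 2.97×10^8 × 1.66 = 4.94×10^8 J/m².
Total heat: Q = q × A = 4.94×10^8 × (3530 × 10⁶ m²) = 1.74×10^18 J.

1.7×10^18 J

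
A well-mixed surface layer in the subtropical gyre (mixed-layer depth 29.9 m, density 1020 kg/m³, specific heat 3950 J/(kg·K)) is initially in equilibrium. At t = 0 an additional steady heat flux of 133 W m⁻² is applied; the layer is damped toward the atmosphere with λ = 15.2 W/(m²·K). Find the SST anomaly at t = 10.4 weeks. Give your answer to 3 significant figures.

4.79 K

Areal heat capacity C = ρ c_p D = 1020 × 3950 × 29.9 = 1.20×10^8 J/(m²·K).
τ = C / λ = 1.20×10^8 / 15.2 = 7.93×10^6 s.
Equilibrium anomaly ΔT_eq = F / λ = 133 / 15.2 = 8.75 K.
t = 10.4 weeks = 6.29×10^6 s, so t/τ = 0.794.
ΔT(t) = ΔT_eq (1 − e^(−t/τ)) = 8.75 × (1 − e^−0.794) = 4.79 K.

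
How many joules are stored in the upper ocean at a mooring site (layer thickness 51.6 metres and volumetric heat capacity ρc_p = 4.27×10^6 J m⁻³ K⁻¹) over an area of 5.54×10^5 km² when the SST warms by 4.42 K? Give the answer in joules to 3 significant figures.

Areal heat capacity C = ρc_p × D = 4.27×10^6 × 51.6 = 2.20×10^8 J/(m²·K).
Heat per unit area: q = C ΔT = 2.20×10^8 × 4.42 = 9.74×10^8 J/m².
Total heat: Q = q × A = 9.74×10^8 × (5.54×10^5 × 10⁶ m²) = 5.40×10^20 J.

5.40×10^20 J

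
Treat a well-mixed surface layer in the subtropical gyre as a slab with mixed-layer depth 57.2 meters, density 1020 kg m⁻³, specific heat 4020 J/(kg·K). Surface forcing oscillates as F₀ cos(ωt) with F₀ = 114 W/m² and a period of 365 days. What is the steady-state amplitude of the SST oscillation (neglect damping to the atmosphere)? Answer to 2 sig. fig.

Areal heat capacity C = ρ c_p D = 1020 × 4020 × 57.2 = 2.35×10^8 J/(m²·K).
Angular frequency ω = 2π / T = 2π / 3.15×10^7 s = 1.99×10^-7 s⁻¹.
Cω = 2.35×10^8 × 1.99×10^-7 = 46.7 W/(m²·K).
Amplitude A = F₀ / (Cω) = 114 / 46.7 = 2.44 K.

2.4 K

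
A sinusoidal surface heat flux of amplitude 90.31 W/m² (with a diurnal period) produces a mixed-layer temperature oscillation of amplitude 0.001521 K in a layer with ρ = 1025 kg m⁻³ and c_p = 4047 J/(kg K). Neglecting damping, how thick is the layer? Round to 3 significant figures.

ω = 2π / 86400 s = 7.27×10^-5 s⁻¹.
Required C = F₀ / (A ω) = 90.31 / (0.001521 × 7.27×10^-5) = 8.16×10^8 J/(m²·K).
D = C / (ρ c_p) = 8.16×10^8 / (1025 × 4047) = 197 m.

197 m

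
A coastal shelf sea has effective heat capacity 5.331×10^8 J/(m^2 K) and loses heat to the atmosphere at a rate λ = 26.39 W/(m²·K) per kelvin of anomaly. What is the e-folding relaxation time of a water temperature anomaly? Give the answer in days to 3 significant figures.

234 days

Areal heat capacity C = 5.331×10^8 J/(m^2 K) (given).
Relaxation time τ = C / λ = 5.33×10^8 / 26.39 = 2.02×10^7 s.
In days: 2.02×10^7 s / (86400 s/day) = 234 days.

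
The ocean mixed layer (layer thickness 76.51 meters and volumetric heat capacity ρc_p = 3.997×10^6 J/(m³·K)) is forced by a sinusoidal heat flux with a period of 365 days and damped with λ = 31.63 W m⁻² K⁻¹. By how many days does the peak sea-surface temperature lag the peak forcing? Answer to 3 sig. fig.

Areal heat capacity C = ρc_p × D = 3.997×10^6 × 76.51 = 3.06×10^8 J/(m^2 K).
ω = 2π / 3.15×10^7 s = 1.99×10^-7 s⁻¹.
Phase lag φ = arctan(Cω/λ) = arctan(60.9/31.63) = 1.09 rad.
Time lag = φ / ω = 1.09 / 1.99×10^-7 = 5.48×10^6 s = 63.4 days.

63.4 days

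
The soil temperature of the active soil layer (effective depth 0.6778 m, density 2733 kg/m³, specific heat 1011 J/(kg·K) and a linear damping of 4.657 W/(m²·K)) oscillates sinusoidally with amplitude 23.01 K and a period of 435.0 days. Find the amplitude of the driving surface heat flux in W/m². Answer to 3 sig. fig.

107

Areal heat capacity C = ρ c_p D = 2733 × 1011 × 0.6778 = 1.87×10^6 J m⁻² K⁻¹.
ω = 2π / 3.76×10^7 s = 1.67×10^-7 s⁻¹.
√((Cω)² + λ²) = √((0.313)² + 4.657²) = 4.67 W/(m²·K).
F₀ = A × √((Cω)²+λ²) = 23.01 × 4.67 = 107 W/m².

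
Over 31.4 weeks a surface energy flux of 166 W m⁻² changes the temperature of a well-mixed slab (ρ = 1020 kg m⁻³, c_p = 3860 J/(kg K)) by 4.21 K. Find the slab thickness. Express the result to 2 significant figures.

190 m

Heat input Q = F Δt = 166 × 1.90×10^7 s = 3.15×10^9 J/m².
Required areal heat capacity C = Q / ΔT = 7.49×10^8 J/(m²·K).
Depth D = C / (ρ c_p) = 7.49×10^8 / (1020 × 3860) = 190 m.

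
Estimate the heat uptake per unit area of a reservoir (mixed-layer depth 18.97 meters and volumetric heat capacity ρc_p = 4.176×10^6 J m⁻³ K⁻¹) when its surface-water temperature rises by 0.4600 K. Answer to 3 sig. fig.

Areal heat capacity C = ρc_p × D = 4.176×10^6 × 18.97 = 7.92×10^7 J/(m^2 K).
ΔQ = C ΔT = 7.92×10^7 × 0.4600 = 3.64×10^7 J/m².

3.64×10^7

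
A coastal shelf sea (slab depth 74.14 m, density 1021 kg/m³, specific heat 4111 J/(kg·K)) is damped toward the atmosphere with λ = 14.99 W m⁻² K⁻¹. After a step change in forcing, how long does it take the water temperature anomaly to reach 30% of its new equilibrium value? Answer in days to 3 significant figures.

85.7 days

Areal heat capacity C = ρ c_p D = 1021 × 4111 × 74.14 = 3.11×10^8 J m⁻² K⁻¹.
τ = C / λ = 3.11×10^8 / 14.99 = 2.08×10^7 s.
Fraction reached: 1 − e^(−t/τ) = 0.30 ⇒ t = −τ ln(1 − 0.30) = τ × 0.357.
t = 7.40×10^6 s = 85.7 days.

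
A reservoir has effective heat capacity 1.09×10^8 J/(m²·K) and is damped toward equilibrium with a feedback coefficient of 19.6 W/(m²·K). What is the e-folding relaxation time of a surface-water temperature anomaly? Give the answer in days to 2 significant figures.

Areal heat capacity C = 1.09×10^8 J/(m²·K) (given).
Relaxation time τ = C / λ = 1.09×10^8 / 19.6 = 5.56×10^6 s.
In days: 5.56×10^6 s / (86400 s/day) = 64.4 days.

64 days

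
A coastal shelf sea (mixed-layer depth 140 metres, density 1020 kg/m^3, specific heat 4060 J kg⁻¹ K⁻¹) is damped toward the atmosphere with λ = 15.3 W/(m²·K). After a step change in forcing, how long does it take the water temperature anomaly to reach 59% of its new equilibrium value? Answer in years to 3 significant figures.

Areal heat capacity C = ρ c_p D = 1020 × 4060 × 140 = 5.80×10^8 J/(m^2 K).
τ = C / λ = 5.80×10^8 / 15.3 = 3.79×10^7 s.
Fraction reached: 1 − e^(−t/τ) = 0.59 ⇒ t = −τ ln(1 − 0.59) = τ × 0.892.
t = 3.38×10^7 s = 1.07 years.

1.07 years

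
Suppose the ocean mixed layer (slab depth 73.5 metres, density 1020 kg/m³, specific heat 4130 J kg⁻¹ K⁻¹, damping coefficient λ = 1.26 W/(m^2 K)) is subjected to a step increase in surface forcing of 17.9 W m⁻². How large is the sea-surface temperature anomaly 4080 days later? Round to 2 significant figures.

Areal heat capacity C = ρ c_p D = 1020 × 4130 × 73.5 = 3.10×10^8 J m⁻² K⁻¹.
τ = C / λ = 3.10×10^8 / 1.26 = 2.46×10^8 s.
Equilibrium anomaly ΔT_eq = F / λ = 17.9 / 1.26 = 14.2 K.
t = 4080 days = 3.53×10^8 s, so t/τ = 1.43.
ΔT(t) = ΔT_eq (1 − e^(−t/τ)) = 14.2 × (1 − e^−1.43) = 10.8 K.

11 K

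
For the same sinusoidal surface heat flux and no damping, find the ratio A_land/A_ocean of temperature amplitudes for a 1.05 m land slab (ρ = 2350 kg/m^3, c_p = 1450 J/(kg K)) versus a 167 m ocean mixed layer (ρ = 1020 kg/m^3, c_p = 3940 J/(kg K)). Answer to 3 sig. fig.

188

C_ocean = 1020 × 3940 × 167 = 6.71×10^8 J/(m²·K).
C_land = 2350 × 1450 × 1.05 = 3.58×10^6 J/(m²·K).
Undamped amplitude ∝ 1/C, so A_land/A_ocean = C_ocean/C_land = 188.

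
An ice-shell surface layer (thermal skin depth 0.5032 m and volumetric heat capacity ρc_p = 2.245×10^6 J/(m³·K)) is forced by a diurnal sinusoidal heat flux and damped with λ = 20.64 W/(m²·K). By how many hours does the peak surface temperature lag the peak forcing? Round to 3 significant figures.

5.06 hours

Areal heat capacity C = ρc_p × D = 2.245×10^6 × 0.5032 = 1.13×10^6 J m⁻² K⁻¹.
ω = 2π / 86400 s = 7.27×10^-5 s⁻¹.
Phase lag φ = arctan(Cω/λ) = arctan(82.2/20.64) = 1.32 rad.
Time lag = φ / ω = 1.32 / 7.27×10^-5 = 18200 s = 5.06 hours.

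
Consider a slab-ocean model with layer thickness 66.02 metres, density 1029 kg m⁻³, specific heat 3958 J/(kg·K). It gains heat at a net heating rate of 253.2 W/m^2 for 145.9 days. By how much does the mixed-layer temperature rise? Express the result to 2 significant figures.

12 K

Areal heat capacity C = ρ c_p D = 1029 × 3958 × 66.02 = 2.69×10^8 J/(m²·K).
Net heat input Q = F Δt = 253.2 × (145.9 days × 86400 s/day) = 3.19×10^9 J/m².
ΔT = Q / C = 3.19×10^9 / 2.69×10^8 = 11.9 K.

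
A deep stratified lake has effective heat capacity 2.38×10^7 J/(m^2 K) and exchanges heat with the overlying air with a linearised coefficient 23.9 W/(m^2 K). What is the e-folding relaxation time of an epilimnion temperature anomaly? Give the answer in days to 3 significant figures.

11.5 days

Areal heat capacity C = 2.38×10^7 J/(m^2 K) (given).
Relaxation time τ = C / λ = 2.38×10^7 / 23.9 = 9.96×10^5 s.
In days: 9.96×10^5 s / (86400 s/day) = 11.5 days.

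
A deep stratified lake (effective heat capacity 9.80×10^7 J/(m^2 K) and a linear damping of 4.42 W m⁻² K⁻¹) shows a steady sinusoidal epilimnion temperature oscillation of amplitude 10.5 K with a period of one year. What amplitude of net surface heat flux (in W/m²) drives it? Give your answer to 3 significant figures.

Areal heat capacity C = 9.80×10^7 J/(m^2 K) (given).
ω = 2π / 3.15×10^7 s = 1.99×10^-7 s⁻¹.
√((Cω)² + λ²) = √((19.5)² + 4.42²) = 20.0 W/(m²·K).
F₀ = A × √((Cω)²+λ²) = 10.5 × 20.0 = 210 W/m².

210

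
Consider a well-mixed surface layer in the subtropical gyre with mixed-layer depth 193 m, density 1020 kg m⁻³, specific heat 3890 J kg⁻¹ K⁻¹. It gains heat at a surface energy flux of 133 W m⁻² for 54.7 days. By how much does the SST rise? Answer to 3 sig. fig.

Areal heat capacity C = ρ c_p D = 1020 × 3890 × 193 = 7.66×10^8 J/(m²·K).
Net heat input Q = F Δt = 133 × (54.7 days × 86400 s/day) = 6.29×10^8 J/m².
ΔT = Q / C = 6.29×10^8 / 7.66×10^8 = 0.821 K.

0.821 K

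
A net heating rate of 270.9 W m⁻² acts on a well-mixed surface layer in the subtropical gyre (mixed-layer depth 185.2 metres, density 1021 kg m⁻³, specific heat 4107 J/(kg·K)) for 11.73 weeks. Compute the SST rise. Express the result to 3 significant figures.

2.47 K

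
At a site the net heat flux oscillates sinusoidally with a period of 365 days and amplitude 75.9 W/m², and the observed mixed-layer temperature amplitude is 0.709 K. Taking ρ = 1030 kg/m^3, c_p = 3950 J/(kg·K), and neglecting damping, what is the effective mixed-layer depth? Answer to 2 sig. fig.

ω = 2π / 3.15×10^7 s = 1.99×10^-7 s⁻¹.
Required C = F₀ / (A ω) = 75.9 / (0.709 × 1.99×10^-7) = 5.37×10^8 J/(m²·K).
D = C / (ρ c_p) = 5.37×10^8 / (1030 × 3950) = 132 m.

130 m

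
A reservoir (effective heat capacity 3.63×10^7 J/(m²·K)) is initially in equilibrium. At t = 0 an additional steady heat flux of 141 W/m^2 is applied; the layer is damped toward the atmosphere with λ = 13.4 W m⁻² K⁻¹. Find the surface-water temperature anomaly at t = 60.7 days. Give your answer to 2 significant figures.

Areal heat capacity C = 3.63×10^7 J/(m²·K) (given).
τ = C / λ = 3.63×10^7 / 13.4 = 2.71×10^6 s.
Equilibrium anomaly ΔT_eq = F / λ = 141 / 13.4 = 10.5 K.
t = 60.7 days = 5.24×10^6 s, so t/τ = 1.94.
ΔT(t) = ΔT_eq (1 − e^(−t/τ)) = 10.5 × (1 − e^−1.94) = 9.00 K.

9.0 K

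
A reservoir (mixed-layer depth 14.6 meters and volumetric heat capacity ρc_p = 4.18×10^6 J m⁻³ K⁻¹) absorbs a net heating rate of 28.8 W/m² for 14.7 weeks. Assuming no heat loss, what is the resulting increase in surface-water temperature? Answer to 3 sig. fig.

4.20 K

Areal heat capacity C = ρc_p × D = 4.18×10^6 × 14.6 = 6.10×10^7 J/(m²·K).
Net heat input Q = F Δt = 28.8 × (14.7 weeks × 6.048×10^5 s/week) = 2.56×10^8 J/m².
ΔT = Q / C = 2.56×10^8 / 6.10×10^7 = 4.20 K.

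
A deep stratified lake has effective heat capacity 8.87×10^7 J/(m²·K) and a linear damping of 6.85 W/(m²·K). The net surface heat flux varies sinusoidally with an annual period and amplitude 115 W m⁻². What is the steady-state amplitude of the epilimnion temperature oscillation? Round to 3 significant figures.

Areal heat capacity C = 8.87×10^7 J/(m²·K) (given).
Angular frequency ω = 2π / T = 2π / 3.15×10^7 s = 1.99×10^-7 s⁻¹.
√((Cω)² + λ²) = √((17.7)² + 6.85²) = 19.0 W/(m²·K).
Amplitude A = F₀ / √((Cω)²+λ²) = 115 / 19.0 = 6.07 K.

6.07 K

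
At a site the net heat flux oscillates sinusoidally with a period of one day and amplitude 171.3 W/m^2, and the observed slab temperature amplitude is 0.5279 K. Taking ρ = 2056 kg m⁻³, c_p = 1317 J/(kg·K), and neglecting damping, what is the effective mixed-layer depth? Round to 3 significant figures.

1.65 m

ω = 2π / 86400 s = 7.27×10^-5 s⁻¹.
Required C = F₀ / (A ω) = 171.3 / (0.5279 × 7.27×10^-5) = 4.46×10^6 J/(m²·K).
D = C / (ρ c_p) = 4.46×10^6 / (2056 × 1317) = 1.65 m.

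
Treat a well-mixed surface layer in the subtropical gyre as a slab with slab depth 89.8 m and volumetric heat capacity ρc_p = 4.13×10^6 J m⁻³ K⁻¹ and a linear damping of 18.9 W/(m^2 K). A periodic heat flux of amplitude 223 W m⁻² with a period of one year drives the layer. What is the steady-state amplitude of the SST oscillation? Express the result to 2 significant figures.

Areal heat capacity C = ρc_p × D = 4.13×10^6 × 89.8 = 3.71×10^8 J m⁻² K⁻¹.
Angular frequency ω = 2π / T = 2π / 3.15×10^7 s = 1.99×10^-7 s⁻¹.
√((Cω)² + λ²) = √((73.9)² + 18.9²) = 76.3 W/(m²·K).
Amplitude A = F₀ / √((Cω)²+λ²) = 223 / 76.3 = 2.92 K.

2.9 K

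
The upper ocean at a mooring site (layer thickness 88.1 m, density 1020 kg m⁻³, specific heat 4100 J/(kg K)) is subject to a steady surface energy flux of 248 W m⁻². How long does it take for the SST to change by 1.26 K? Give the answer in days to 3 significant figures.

Areal heat capacity C = ρ c_p D = 1020 × 4100 × 88.1 = 3.68×10^8 J/(m^2 K).
Time required: Δt = C ΔT / F = 3.68×10^8 × 1.26 / 248 = 1.87×10^6 s.
In days: 1.87×10^6 s / (86400 s/day) = 21.7 days.

21.7 days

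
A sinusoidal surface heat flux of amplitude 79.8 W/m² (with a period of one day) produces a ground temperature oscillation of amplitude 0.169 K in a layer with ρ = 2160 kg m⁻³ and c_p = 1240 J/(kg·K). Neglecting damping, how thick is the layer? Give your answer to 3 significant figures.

2.42 m

ω = 2π / 86400 s = 7.27×10^-5 s⁻¹.
Required C = F₀ / (A ω) = 79.8 / (0.169 × 7.27×10^-5) = 6.49×10^6 J/(m²·K).
D = C / (ρ c_p) = 6.49×10^6 / (2160 × 1240) = 2.42 m.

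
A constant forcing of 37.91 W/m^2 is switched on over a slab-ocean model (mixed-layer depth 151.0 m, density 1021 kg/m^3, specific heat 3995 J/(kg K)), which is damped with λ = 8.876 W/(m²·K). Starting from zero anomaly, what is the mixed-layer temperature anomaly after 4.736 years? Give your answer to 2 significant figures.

3.8 K

Areal heat capacity C = ρ c_p D = 1021 × 3995 × 151.0 = 6.16×10^8 J m⁻² K⁻¹.
τ = C / λ = 6.16×10^8 / 8.876 = 6.94×10^7 s.
Equilibrium anomaly ΔT_eq = F / λ = 37.91 / 8.876 = 4.27 K.
t = 4.736 years = 1.49×10^8 s, so t/τ = 2.15.
ΔT(t) = ΔT_eq (1 − e^(−t/τ)) = 4.27 × (1 − e^−2.15) = 3.78 K.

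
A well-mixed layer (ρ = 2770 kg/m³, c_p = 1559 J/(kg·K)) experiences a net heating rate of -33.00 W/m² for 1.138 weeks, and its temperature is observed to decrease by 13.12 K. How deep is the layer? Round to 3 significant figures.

0.401 m

Heat input Q = F Δt = -33.00 × 6.88×10^5 s = -2.27×10^7 J/m².
Required areal heat capacity C = Q / ΔT = 1.73×10^6 J/(m²·K).
Depth D = C / (ρ c_p) = 1.73×10^6 / (2770 × 1559) = 0.401 m.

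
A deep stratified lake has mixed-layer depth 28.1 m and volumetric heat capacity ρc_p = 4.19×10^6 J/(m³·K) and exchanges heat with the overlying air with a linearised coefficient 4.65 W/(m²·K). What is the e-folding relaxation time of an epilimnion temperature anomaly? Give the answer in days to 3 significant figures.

293 days

Areal heat capacity C = ρc_p × D = 4.19×10^6 × 28.1 = 1.18×10^8 J m⁻² K⁻¹.
Relaxation time τ = C / λ = 1.18×10^8 / 4.65 = 2.53×10^7 s.
In days: 2.53×10^7 s / (86400 s/day) = 293 days.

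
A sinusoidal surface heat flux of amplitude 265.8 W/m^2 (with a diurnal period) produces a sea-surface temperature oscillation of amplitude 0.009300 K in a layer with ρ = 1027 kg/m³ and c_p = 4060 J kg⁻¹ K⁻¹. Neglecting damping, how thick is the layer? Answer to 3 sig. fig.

94.3 m

ω = 2π / 86400 s = 7.27×10^-5 s⁻¹.
Required C = F₀ / (A ω) = 265.8 / (0.009300 × 7.27×10^-5) = 3.93×10^8 J/(m²·K).
D = C / (ρ c_p) = 3.93×10^8 / (1027 × 4060) = 94.3 m.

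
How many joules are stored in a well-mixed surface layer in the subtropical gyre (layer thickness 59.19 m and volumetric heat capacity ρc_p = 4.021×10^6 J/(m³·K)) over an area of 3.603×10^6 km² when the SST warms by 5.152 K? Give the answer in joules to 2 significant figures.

Areal heat capacity C = ρc_p × D = 4.021×10^6 × 59.19 = 2.38×10^8 J/(m²·K).
Heat per unit area: q = C ΔT = 2.38×10^8 × 5.152 = 1.23×10^9 J/m².
Total heat: Q = q × A = 1.23×10^9 × (3.603×10^6 × 10⁶ m²) = 4.42×10^21 J.

4.4×10^21 J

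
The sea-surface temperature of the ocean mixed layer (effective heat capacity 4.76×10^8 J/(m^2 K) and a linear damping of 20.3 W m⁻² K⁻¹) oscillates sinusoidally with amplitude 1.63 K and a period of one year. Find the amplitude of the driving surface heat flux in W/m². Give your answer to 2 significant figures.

Areal heat capacity C = 4.76×10^8 J/(m^2 K) (given).
ω = 2π / 3.15×10^7 s = 1.99×10^-7 s⁻¹.
√((Cω)² + λ²) = √((94.8)² + 20.3²) = 97.0 W/(m²·K).
F₀ = A × √((Cω)²+λ²) = 1.63 × 97.0 = 158 W/m².

160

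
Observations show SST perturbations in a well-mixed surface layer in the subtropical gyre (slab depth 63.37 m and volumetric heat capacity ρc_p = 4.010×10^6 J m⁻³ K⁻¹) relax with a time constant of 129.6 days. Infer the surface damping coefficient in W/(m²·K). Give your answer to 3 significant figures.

22.7

Areal heat capacity C = ρc_p × D = 4.010×10^6 × 63.37 = 2.54×10^8 J m⁻² K⁻¹.
τ = 129.6 days = 1.12×10^7 s.
λ = C / τ = 2.54×10^8 / 1.12×10^7 = 22.7 W/(m²·K).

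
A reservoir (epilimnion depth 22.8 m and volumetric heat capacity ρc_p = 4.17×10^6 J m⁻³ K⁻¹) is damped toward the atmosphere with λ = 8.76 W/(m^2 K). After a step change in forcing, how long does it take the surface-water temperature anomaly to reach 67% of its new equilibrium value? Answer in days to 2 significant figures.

Areal heat capacity C = ρc_p × D = 4.17×10^6 × 22.8 = 9.51×10^7 J/(m^2 K).
τ = C / λ = 9.51×10^7 / 8.76 = 1.09×10^7 s.
Fraction reached: 1 − e^(−t/τ) = 0.67 ⇒ t = −τ ln(1 − 0.67) = τ × 1.11.
t = 1.20×10^7 s = 139 days.

140 days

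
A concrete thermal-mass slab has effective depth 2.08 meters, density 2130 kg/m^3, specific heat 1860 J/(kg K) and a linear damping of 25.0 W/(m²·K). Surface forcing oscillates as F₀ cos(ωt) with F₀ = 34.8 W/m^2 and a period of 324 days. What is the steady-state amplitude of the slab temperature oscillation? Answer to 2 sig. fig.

1.4 K

Areal heat capacity C = ρ c_p D = 2130 × 1860 × 2.08 = 8.24×10^6 J/(m²·K).
Angular frequency ω = 2π / T = 2π / 2.80×10^7 s = 2.24×10^-7 s⁻¹.
√((Cω)² + λ²) = √((1.85)² + 25.0²) = 25.1 W/(m²·K).
Amplitude A = F₀ / √((Cω)²+λ²) = 34.8 / 25.1 = 1.39 K.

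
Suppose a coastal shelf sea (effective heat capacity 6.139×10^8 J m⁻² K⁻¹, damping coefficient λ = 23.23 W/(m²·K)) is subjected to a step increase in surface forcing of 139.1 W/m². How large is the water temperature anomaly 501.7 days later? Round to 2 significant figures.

4.8 K

Areal heat capacity C = 6.139×10^8 J m⁻² K⁻¹ (given).
τ = C / λ = 6.14×10^8 / 23.23 = 2.64×10^7 s.
Equilibrium anomaly ΔT_eq = F / λ = 139.1 / 23.23 = 5.99 K.
t = 501.7 days = 4.33×10^7 s, so t/τ = 1.64.
ΔT(t) = ΔT_eq (1 − e^(−t/τ)) = 5.99 × (1 − e^−1.64) = 4.83 K.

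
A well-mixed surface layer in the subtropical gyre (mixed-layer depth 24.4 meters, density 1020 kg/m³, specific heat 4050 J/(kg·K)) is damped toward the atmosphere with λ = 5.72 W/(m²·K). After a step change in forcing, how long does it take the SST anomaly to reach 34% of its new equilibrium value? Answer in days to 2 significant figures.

Areal heat capacity C = ρ c_p D = 1020 × 4050 × 24.4 = 1.01×10^8 J/(m²·K).
τ = C / λ = 1.01×10^8 / 5.72 = 1.76×10^7 s.
Fraction reached: 1 − e^(−t/τ) = 0.34 ⇒ t = −τ ln(1 − 0.34) = τ × 0.416.
t = 7.32×10^6 s = 84.7 days.

85 days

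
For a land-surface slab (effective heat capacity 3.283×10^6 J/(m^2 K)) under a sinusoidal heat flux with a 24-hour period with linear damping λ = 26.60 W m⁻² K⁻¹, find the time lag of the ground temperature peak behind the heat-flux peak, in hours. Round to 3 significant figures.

Areal heat capacity C = 3.283×10^6 J/(m^2 K) (given).
ω = 2π / 86400 s = 7.27×10^-5 s⁻¹.
Phase lag φ = arctan(Cω/λ) = arctan(239/26.60) = 1.46 rad.
Time lag = φ / ω = 1.46 / 7.27×10^-5 = 20100 s = 5.58 hours.

5.58 hours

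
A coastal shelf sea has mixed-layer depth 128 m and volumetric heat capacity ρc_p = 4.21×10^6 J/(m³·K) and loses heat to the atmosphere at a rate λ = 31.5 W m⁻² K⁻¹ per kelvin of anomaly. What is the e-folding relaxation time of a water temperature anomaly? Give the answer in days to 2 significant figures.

Areal heat capacity C = ρc_p × D = 4.21×10^6 × 128 = 5.39×10^8 J m⁻² K⁻¹.
Relaxation time τ = C / λ = 5.39×10^8 / 31.5 = 1.71×10^7 s.
In days: 1.71×10^7 s / (86400 s/day) = 198 days.

200 days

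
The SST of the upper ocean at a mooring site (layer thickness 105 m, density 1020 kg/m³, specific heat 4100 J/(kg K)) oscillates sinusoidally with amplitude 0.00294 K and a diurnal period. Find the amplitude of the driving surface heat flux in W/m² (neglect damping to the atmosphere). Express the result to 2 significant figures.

94

Areal heat capacity C = ρ c_p D = 1020 × 4100 × 105 = 4.39×10^8 J/(m^2 K).
ω = 2π / 86400 s = 7.27×10^-5 s⁻¹.
Cω = 4.39×10^8 × 7.27×10^-5 = 31900 W/(m²·K).
F₀ = A × Cω = 0.00294 × 31900 = 93.9 W/m².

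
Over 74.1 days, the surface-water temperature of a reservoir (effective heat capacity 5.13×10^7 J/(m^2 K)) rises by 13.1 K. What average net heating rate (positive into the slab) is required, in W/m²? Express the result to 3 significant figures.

105

Areal heat capacity C = 5.13×10^7 J/(m^2 K) (given).
Required heat per unit area: Q = C ΔT = 5.13×10^7 × 13.1 = 6.72×10^8 J/m².
Flux F = Q / Δt = 6.72×10^8 / 6.40×10^6 s = 105 W/m².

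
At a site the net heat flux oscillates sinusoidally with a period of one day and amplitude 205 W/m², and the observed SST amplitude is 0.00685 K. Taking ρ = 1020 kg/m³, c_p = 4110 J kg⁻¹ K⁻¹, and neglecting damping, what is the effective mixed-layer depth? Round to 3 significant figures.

ω = 2π / 86400 s = 7.27×10^-5 s⁻¹.
Required C = F₀ / (A ω) = 205 / (0.00685 × 7.27×10^-5) = 4.12×10^8 J/(m²·K).
D = C / (ρ c_p) = 4.12×10^8 / (1020 × 4110) = 98.2 m.

98.2 m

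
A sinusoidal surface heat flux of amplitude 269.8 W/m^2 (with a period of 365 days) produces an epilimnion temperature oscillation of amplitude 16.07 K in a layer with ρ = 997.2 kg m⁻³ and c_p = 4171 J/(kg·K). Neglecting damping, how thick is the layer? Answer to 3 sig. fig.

20.3 m

ω = 2π / 3.15×10^7 s = 1.99×10^-7 s⁻¹.
Required C = F₀ / (A ω) = 269.8 / (16.07 × 1.99×10^-7) = 8.43×10^7 J/(m²·K).
D = C / (ρ c_p) = 8.43×10^7 / (997.2 × 4171) = 20.3 m.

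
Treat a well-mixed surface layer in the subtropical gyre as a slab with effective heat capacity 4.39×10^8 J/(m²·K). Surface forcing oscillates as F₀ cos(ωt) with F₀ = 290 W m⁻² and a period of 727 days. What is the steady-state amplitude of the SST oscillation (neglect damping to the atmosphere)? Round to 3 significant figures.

6.60 K

Areal heat capacity C = 4.39×10^8 J/(m²·K) (given).
Angular frequency ω = 2π / T = 2π / 6.28×10^7 s = 1.00×10^-7 s⁻¹.
Cω = 4.39×10^8 × 1.00×10^-7 = 43.9 W/(m²·K).
Amplitude A = F₀ / (Cω) = 290 / 43.9 = 6.60 K.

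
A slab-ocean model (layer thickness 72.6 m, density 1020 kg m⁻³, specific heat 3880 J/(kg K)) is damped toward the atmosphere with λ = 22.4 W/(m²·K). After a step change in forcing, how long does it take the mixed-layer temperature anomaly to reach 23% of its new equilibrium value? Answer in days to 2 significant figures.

Areal heat capacity C = ρ c_p D = 1020 × 3880 × 72.6 = 2.87×10^8 J/(m²·K).
τ = C / λ = 2.87×10^8 / 22.4 = 1.28×10^7 s.
Fraction reached: 1 − e^(−t/τ) = 0.23 ⇒ t = −τ ln(1 − 0.23) = τ × 0.261.
t = 3.35×10^6 s = 38.8 days.

39 days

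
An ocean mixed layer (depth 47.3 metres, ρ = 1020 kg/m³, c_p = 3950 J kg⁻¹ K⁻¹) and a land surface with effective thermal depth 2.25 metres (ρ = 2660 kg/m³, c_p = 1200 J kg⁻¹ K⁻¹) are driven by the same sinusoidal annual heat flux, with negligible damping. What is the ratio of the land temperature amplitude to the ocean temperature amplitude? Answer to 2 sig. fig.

27

C_ocean = 1020 × 3950 × 47.3 = 1.91×10^8 J/(m²·K).
C_land = 2660 × 1200 × 2.25 = 7.18×10^6 J/(m²·K).
Undamped amplitude ∝ 1/C, so A_land/A_ocean = C_ocean/C_land = 26.5.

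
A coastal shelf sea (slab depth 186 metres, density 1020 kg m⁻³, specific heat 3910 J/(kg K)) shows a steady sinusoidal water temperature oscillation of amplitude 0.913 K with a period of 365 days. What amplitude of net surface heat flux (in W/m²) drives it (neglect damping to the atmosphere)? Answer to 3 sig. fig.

135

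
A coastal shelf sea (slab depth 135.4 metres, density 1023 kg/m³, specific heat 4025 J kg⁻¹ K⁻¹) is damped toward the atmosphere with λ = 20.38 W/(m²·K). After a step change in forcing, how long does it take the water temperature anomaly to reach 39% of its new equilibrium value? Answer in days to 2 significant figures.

160 days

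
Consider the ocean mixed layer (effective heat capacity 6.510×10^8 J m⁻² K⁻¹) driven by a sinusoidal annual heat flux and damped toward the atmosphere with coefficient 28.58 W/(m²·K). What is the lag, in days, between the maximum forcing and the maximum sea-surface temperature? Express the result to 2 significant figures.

79 days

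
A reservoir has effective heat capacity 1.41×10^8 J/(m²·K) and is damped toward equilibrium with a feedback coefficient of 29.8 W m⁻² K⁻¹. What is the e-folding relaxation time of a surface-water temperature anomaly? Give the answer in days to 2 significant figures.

55 days

Areal heat capacity C = 1.41×10^8 J/(m²·K) (given).
Relaxation time τ = C / λ = 1.41×10^8 / 29.8 = 4.73×10^6 s.
In days: 4.73×10^6 s / (86400 s/day) = 54.8 days.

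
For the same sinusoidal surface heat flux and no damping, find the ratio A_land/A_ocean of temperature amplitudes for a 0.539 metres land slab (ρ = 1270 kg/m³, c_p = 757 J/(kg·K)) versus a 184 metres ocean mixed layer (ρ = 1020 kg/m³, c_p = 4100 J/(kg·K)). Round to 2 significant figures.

1500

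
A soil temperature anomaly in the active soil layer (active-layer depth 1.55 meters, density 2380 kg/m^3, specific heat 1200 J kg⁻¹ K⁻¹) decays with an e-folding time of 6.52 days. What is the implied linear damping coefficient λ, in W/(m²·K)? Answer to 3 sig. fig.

7.86

Areal heat capacity C = ρ c_p D = 2380 × 1200 × 1.55 = 4.43×10^6 J/(m²·K).
τ = 6.52 days = 5.63×10^5 s.
λ = C / τ = 4.43×10^6 / 5.63×10^5 = 7.86 W/(m²·K).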